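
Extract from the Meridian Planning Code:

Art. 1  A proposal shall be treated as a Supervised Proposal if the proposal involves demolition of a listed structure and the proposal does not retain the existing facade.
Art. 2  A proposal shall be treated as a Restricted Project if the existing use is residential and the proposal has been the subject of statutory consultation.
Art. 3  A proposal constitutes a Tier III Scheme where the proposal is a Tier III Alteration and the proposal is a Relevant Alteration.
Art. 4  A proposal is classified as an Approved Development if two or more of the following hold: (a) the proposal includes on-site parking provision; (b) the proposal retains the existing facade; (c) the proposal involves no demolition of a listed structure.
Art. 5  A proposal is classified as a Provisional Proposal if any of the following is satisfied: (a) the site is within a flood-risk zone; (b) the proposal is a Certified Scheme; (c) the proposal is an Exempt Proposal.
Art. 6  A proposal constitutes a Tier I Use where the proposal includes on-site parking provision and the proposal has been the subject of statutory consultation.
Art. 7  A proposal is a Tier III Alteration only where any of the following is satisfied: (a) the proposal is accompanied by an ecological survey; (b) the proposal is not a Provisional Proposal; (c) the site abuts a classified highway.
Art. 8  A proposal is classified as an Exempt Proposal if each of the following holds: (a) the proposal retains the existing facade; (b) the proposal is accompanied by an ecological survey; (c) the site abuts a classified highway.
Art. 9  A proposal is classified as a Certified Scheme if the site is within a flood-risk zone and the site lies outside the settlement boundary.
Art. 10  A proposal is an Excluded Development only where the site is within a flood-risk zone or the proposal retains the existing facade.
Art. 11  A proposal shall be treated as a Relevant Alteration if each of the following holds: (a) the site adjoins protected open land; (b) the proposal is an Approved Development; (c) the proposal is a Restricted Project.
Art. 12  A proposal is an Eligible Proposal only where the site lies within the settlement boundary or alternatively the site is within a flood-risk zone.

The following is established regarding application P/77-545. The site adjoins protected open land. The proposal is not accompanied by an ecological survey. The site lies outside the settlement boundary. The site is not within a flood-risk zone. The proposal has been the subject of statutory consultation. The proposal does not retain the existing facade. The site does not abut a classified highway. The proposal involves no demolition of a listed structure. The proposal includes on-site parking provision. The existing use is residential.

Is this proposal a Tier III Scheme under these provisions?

article 9 — Certified Scheme: [the site is within a flood-risk zone? no] AND [the site lies outside the settlement boundary? yes] → not satisfied.
article 8 — Exempt Proposal: [the proposal retains the existing facade? no] AND [the proposal is accompanied by an ecological survey? no] AND [the site abuts a classified highway? no] → not satisfied.
article 5 — Provisional Proposal: [the site is within a flood-risk zone? no] OR [Certified Scheme (article 9)? no] OR [Exempt Proposal (article 8)? no] → not satisfied.
article 7 — Tier III Alteration: [the proposal is accompanied by an ecological survey? no] OR [not a Provisional Proposal (article 5)? yes] OR [the site abuts a classified highway? no] → satisfied.
article 4 — Approved Development: the proposal includes on-site parking provision? yes; the proposal retains the existing facade? no; the proposal involves no demolition of a listed structure? yes — 2 of 3 hold (need ≥2) → satisfied.
article 2 — Restricted Project: [the existing use is residential? yes] AND [the proposal has been the subject of statutory consultation? yes] → satisfied.
article 11 — Relevant Alteration: [the site adjoins protected open land? yes] AND [Approved Development (article 4)? yes] AND [Restricted Project (article 2)? yes] → satisfied.
article 3 — Tier III Scheme: [Tier III Alteration (article 7)? yes] AND [Relevant Alteration (article 11)? yes] → satisfied.

Yes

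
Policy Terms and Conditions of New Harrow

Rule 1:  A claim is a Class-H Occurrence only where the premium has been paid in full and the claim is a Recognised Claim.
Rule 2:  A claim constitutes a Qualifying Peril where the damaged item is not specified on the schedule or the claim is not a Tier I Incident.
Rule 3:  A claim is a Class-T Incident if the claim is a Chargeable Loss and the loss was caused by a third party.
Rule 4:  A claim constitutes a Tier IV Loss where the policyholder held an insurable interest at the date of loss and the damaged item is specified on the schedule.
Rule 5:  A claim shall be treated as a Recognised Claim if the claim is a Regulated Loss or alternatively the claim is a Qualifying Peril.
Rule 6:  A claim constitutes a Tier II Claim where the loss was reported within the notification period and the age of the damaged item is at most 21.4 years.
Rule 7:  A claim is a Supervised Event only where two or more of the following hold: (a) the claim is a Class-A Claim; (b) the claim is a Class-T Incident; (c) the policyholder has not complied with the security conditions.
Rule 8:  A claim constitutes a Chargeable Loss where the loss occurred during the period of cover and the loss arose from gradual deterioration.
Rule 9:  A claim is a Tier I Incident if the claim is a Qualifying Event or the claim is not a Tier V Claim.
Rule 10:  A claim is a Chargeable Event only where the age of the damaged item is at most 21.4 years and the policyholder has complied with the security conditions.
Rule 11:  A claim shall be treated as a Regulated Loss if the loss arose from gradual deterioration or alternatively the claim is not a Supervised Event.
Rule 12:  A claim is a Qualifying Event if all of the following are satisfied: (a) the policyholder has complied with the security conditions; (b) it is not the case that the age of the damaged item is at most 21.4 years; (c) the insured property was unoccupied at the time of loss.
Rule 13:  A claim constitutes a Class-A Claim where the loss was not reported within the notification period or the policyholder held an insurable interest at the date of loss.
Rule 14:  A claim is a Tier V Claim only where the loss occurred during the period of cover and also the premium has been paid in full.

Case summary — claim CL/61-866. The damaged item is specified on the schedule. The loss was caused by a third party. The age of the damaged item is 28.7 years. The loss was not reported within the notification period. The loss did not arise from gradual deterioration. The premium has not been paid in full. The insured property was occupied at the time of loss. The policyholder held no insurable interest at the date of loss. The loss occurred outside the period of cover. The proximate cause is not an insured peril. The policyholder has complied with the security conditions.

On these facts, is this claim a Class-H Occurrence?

rule 13 — Class-A Claim: [the loss was not reported within the notification period? yes] OR [the policyholder held an insurable interest at the date of loss? no] → satisfied.
rule 8 — Chargeable Loss: [the loss occurred during the period of cover? no] AND [the loss arose from gradual deterioration? no] → not satisfied.
rule 3 — Class-T Incident: [Chargeable Loss (rule 8)? no] AND [the loss was caused by a third party? yes] → not satisfied.
rule 7 — Supervised Event: Class-A Claim (rule 13)? yes; Class-T Incident (rule 3)? no; the policyholder has not complied with the security conditions? no — 1 of 3 hold (need ≥2) → not satisfied.
rule 11 — Regulated Loss: [the loss arose from gradual deterioration? no] OR [not a Supervised Event (rule 7)? yes] → satisfied.
rule 12 — Qualifying Event: [the policyholder has complied with the security conditions? yes] AND [age of the damaged item: 28.7 years ≤ 21.4 years? no, so negated condition yes] AND [the insured property was unoccupied at the time of loss? no] → not satisfied.
rule 14 — Tier V Claim: [the loss occurred during the period of cover? no] AND [the premium has been paid in full? no] → not satisfied.
rule 9 — Tier I Incident: [Qualifying Event (rule 12)? no] OR [not a Tier V Claim (rule 14)? yes] → satisfied.
rule 2 — Qualifying Peril: [the damaged item is not specified on the schedule? no] OR [not a Tier I Incident (rule 9)? no] → not satisfied.
rule 5 — Recognised Claim: [Regulated Loss (rule 11)? yes] OR [Qualifying Peril (rule 2)? no] → satisfied.
rule 1 — Class-H Occurrence: [the premium has been paid in full? no] AND [Recognised Claim (rule 5)? yes] → not satisfied.

No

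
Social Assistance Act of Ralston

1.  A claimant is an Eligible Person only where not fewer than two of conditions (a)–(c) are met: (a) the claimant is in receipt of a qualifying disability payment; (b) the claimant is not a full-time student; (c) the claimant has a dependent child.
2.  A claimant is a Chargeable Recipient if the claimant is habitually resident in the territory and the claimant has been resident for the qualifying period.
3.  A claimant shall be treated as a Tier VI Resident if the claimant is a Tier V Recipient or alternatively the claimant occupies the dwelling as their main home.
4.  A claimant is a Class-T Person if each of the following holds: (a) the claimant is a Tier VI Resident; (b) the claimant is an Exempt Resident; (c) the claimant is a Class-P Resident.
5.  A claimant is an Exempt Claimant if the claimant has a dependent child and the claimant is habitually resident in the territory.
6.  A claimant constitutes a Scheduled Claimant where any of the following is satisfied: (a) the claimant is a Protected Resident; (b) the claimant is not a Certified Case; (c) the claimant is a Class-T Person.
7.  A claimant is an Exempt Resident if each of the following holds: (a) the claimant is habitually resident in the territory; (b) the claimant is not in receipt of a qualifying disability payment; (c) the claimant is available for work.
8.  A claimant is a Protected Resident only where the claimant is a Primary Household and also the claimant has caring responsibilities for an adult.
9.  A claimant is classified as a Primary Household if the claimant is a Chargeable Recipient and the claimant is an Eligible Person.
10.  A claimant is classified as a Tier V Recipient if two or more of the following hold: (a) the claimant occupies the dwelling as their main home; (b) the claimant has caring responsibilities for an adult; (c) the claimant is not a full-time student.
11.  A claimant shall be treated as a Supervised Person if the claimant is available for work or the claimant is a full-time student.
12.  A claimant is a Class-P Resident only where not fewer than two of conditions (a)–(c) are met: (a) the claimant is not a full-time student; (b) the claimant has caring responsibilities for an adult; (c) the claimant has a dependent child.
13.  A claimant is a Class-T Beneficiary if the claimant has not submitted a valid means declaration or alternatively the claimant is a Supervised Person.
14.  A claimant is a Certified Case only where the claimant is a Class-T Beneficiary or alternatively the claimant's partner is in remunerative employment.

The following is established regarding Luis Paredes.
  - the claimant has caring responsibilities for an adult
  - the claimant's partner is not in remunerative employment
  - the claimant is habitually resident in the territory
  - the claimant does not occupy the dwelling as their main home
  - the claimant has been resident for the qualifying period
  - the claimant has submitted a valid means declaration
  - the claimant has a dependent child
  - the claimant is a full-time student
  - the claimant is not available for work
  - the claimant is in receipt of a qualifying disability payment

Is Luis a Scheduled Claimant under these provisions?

Under paragraph 2: the claimant is habitually resident in the territory? yes; and the claimant has been resident for the qualifying period? yes. So the claimant is a Chargeable Recipient.
Under paragraph 1: the claimant is in receipt of a qualifying disability payment? yes; the claimant is not a full-time student? no; the claimant has a dependent child? yes — 2 of 3 hold (need ≥2) → satisfied.
Under paragraph 9: Chargeable Recipient (paragraph 2)? yes; and Eligible Person (paragraph 1)? yes. So the claimant is a Primary Household.
Under paragraph 8: Primary Household (paragraph 9)? yes; and the claimant has caring responsibilities for an adult? yes. So the claimant is a Protected Resident.
Under paragraph 11: the claimant is available for work? no; or the claimant is a full-time student? yes. So the claimant is a Supervised Person.
Under paragraph 13: the claimant has not submitted a valid means declaration? no; or Supervised Person (paragraph 11)? yes. So the claimant is a Class-T Beneficiary.
Under paragraph 14: Class-T Beneficiary (paragraph 13)? yes; or the claimant's partner is in remunerative employment? no. So the claimant is a Certified Case.
Under paragraph 10: the claimant occupies the dwelling as their main home? no; the claimant has caring responsibilities for an adult? yes; the claimant is not a full-time student? no — 1 of 3 hold (need ≥2) → not satisfied.
Under paragraph 3: Tier V Recipient (paragraph 10)? no; or the claimant occupies the dwelling as their main home? no. So the claimant is not a Tier VI Resident.
Under paragraph 7: the claimant is habitually resident in the territory? yes; and the claimant is not in receipt of a qualifying disability payment? no; and the claimant is available for work? no. So the claimant is not an Exempt Resident.
Under paragraph 12: the claimant is not a full-time student? no; the claimant has caring responsibilities for an adult? yes; the claimant has a dependent child? yes — 2 of 3 hold (need ≥2) → satisfied.
Under paragraph 4: Tier VI Resident (paragraph 3)? no; and Exempt Resident (paragraph 7)? no; and Class-P Resident (paragraph 12)? yes. So the claimant is not a Class-T Person.
Under paragraph 6: Protected Resident (paragraph 8)? yes; or not a Certified Case (paragraph 14)? no; or Class-T Person (paragraph 4)? no. So the claimant is a Scheduled Claimant.

Yes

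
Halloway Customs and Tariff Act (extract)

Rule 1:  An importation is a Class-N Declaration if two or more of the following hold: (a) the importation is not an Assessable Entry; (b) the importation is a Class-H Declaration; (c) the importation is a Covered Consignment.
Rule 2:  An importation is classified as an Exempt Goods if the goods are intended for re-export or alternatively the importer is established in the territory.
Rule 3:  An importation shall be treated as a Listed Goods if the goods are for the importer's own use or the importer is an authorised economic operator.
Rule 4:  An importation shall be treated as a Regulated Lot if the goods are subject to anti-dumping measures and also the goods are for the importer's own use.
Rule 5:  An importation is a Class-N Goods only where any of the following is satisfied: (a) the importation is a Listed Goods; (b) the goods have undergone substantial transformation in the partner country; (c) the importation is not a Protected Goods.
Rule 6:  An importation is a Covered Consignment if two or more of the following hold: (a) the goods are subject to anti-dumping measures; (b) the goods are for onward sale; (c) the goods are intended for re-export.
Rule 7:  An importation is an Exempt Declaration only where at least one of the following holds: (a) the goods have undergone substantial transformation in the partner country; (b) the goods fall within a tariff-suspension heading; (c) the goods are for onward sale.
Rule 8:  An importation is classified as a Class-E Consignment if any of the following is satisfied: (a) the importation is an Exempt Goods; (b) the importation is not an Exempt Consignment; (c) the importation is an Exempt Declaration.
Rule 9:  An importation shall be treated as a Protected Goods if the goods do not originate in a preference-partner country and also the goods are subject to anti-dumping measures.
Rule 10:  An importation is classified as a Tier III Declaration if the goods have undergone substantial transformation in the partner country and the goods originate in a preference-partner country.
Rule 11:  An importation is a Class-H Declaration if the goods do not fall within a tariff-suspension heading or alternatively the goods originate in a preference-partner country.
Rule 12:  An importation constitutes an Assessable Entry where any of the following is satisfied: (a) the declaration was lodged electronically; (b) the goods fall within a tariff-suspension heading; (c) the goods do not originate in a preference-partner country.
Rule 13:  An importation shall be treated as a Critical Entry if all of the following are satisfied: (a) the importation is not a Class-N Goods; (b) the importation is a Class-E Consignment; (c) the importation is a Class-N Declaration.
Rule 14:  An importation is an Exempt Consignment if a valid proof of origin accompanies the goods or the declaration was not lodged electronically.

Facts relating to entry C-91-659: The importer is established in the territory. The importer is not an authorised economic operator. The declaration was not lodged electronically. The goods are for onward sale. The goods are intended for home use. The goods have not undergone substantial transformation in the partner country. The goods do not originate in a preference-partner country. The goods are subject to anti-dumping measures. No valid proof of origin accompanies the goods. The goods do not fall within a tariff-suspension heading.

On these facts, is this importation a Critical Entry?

rule 3 — Listed Goods: [the goods are for the importer's own use? no] OR [the importer is an authorised economic operator? no] → not satisfied.
rule 9 — Protected Goods: [the goods do not originate in a preference-partner country? yes] AND [the goods are subject to anti-dumping measures? yes] → satisfied.
rule 5 — Class-N Goods: [Listed Goods (rule 3)? no] OR [the goods have undergone substantial transformation in the partner country? no] OR [not a Protected Goods (rule 9)? no] → not satisfied.
rule 2 — Exempt Goods: [the goods are intended for re-export? no] OR [the importer is established in the territory? yes] → satisfied.
rule 14 — Exempt Consignment: [a valid proof of origin accompanies the goods? no] OR [the declaration was not lodged electronically? yes] → satisfied.
rule 7 — Exempt Declaration: [the goods have undergone substantial transformation in the partner country? no] OR [the goods fall within a tariff-suspension heading? no] OR [the goods are for onward sale? yes] → satisfied.
rule 8 — Class-E Consignment: [Exempt Goods (rule 2)? yes] OR [not an Exempt Consignment (rule 14)? no] OR [Exempt Declaration (rule 7)? yes] → satisfied.
rule 12 — Assessable Entry: [the declaration was lodged electronically? no] OR [the goods fall within a tariff-suspension heading? no] OR [the goods do not originate in a preference-partner country? yes] → satisfied.
rule 11 — Class-H Declaration: [the goods do not fall within a tariff-suspension heading? yes] OR [the goods originate in a preference-partner country? no] → satisfied.
rule 6 — Covered Consignment: the goods are subject to anti-dumping measures? yes; the goods are for onward sale? yes; the goods are intended for re-export? no — 2 of 3 hold (need ≥2) → satisfied.
rule 1 — Class-N Declaration: not an Assessable Entry (rule 12)? no; Class-H Declaration (rule 11)? yes; Covered Consignment (rule 6)? yes — 2 of 3 hold (need ≥2) → satisfied.
rule 13 — Critical Entry: [not a Class-N Goods (rule 5)? yes] AND [Class-E Consignment (rule 8)? yes] AND [Class-N Declaration (rule 1)? yes] → satisfied.

Yes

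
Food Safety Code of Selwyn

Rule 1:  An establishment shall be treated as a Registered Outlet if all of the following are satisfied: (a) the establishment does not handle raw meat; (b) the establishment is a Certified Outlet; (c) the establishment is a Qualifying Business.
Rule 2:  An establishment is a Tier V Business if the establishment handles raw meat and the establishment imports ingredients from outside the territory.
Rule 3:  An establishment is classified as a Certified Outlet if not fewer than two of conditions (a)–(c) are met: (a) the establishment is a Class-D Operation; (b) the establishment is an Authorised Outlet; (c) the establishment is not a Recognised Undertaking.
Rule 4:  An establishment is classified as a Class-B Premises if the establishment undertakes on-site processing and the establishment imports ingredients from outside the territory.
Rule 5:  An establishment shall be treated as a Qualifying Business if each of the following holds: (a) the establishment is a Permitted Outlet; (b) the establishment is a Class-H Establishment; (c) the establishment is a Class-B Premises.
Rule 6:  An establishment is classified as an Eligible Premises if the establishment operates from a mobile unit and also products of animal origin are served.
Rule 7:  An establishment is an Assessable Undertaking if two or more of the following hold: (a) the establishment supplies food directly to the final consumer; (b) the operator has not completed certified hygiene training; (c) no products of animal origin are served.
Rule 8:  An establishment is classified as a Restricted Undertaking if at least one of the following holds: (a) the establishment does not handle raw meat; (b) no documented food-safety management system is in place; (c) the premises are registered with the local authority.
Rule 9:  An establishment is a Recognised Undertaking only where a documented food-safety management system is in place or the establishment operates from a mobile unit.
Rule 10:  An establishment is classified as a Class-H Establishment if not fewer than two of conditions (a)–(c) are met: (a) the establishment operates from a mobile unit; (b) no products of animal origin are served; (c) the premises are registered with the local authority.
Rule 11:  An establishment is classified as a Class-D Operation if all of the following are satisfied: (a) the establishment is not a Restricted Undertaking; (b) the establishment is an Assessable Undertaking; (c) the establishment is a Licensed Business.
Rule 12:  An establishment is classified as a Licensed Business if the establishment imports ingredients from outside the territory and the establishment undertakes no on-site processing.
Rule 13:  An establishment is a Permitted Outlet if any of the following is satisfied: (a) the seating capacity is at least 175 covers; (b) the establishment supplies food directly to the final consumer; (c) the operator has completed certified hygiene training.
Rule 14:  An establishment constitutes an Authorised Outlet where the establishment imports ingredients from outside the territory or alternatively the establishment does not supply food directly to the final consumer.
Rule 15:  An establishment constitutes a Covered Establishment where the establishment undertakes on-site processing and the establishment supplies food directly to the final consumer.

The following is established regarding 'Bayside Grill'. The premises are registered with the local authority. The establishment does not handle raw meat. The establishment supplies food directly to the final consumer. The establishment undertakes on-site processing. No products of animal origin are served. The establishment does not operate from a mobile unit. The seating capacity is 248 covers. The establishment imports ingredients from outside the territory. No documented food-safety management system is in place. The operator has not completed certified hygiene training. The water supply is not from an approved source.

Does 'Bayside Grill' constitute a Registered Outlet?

rule 8 — Restricted Undertaking: [the establishment does not handle raw meat? yes] OR [no documented food-safety management system is in place? yes] OR [the premises are registered with the local authority? yes] → satisfied.
rule 7 — Assessable Undertaking: the establishment supplies food directly to the final consumer? yes; the operator has not completed certified hygiene training? yes; no products of animal origin are served? yes — 3 of 3 hold (need ≥2) → satisfied.
rule 12 — Licensed Business: [the establishment imports ingredients from outside the territory? yes] AND [the establishment undertakes no on-site processing? no] → not satisfied.
rule 11 — Class-D Operation: [not a Restricted Undertaking (rule 8)? no] AND [Assessable Undertaking (rule 7)? yes] AND [Licensed Business (rule 12)? no] → not satisfied.
rule 14 — Authorised Outlet: [the establishment imports ingredients from outside the territory? yes] OR [the establishment does not supply food directly to the final consumer? no] → satisfied.
rule 9 — Recognised Undertaking: [a documented food-safety management system is in place? no] OR [the establishment operates from a mobile unit? no] → not satisfied.
rule 3 — Certified Outlet: Class-D Operation (rule 11)? no; Authorised Outlet (rule 14)? yes; not a Recognised Undertaking (rule 9)? yes — 2 of 3 hold (need ≥2) → satisfied.
rule 13 — Permitted Outlet: [seating capacity: 248 covers ≥ 175 covers? yes] OR [the establishment supplies food directly to the final consumer? yes] OR [the operator has completed certified hygiene training? no] → satisfied.
rule 10 — Class-H Establishment: the establishment operates from a mobile unit? no; no products of animal origin are served? yes; the premises are registered with the local authority? yes — 2 of 3 hold (need ≥2) → satisfied.
rule 4 — Class-B Premises: [the establishment undertakes on-site processing? yes] AND [the establishment imports ingredients from outside the territory? yes] → satisfied.
rule 5 — Qualifying Business: [Permitted Outlet (rule 13)? yes] AND [Class-H Establishment (rule 10)? yes] AND [Class-B Premises (rule 4)? yes] → satisfied.
rule 1 — Registered Outlet: [the establishment does not handle raw meat? yes] AND [Certified Outlet (rule 3)? yes] AND [Qualifying Business (rule 5)? yes] → satisfied.

Yes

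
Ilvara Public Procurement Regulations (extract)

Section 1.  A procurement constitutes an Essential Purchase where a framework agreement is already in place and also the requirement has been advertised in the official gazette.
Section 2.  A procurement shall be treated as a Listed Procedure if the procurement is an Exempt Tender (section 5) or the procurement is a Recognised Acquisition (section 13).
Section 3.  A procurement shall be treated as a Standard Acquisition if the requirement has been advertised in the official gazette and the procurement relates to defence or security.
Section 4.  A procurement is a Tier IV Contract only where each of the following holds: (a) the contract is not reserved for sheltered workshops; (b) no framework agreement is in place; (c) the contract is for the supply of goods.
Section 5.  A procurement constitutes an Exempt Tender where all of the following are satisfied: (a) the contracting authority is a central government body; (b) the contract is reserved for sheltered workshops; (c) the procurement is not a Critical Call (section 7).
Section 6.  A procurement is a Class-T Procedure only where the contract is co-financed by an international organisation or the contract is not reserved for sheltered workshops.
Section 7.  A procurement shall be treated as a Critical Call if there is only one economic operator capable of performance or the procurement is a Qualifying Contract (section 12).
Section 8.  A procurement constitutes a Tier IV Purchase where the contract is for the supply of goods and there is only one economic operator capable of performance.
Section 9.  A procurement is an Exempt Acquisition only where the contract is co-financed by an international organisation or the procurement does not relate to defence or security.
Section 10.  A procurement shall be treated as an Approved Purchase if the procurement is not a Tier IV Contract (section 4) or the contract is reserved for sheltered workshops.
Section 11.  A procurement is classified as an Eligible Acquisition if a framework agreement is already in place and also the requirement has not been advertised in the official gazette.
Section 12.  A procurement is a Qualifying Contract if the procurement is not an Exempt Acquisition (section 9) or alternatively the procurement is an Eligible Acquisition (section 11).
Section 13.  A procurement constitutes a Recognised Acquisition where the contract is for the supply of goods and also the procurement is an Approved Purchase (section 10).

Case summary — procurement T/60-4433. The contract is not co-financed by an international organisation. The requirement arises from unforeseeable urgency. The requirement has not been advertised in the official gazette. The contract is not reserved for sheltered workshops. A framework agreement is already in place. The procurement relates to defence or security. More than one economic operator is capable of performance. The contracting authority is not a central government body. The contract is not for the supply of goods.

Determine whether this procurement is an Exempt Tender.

Under section 9: the contract is co-financed by an international organisation? no; or the procurement does not relate to defence or security? no. So the procurement is not an Exempt Acquisition.
Under section 11: a framework agreement is already in place? yes; and the requirement has not been advertised in the official gazette? yes. So the procurement is an Eligible Acquisition.
Under section 12: not an Exempt Acquisition (section 9)? yes; or Eligible Acquisition (section 11)? yes. So the procurement is a Qualifying Contract.
Under section 7: there is only one economic operator capable of performance? no; or Qualifying Contract (section 12)? yes. So the procurement is a Critical Call.
Under section 5: the contracting authority is a central government body? no; and the contract is reserved for sheltered workshops? no; and not a Critical Call (section 7)? no. So the procurement is not an Exempt Tender.

No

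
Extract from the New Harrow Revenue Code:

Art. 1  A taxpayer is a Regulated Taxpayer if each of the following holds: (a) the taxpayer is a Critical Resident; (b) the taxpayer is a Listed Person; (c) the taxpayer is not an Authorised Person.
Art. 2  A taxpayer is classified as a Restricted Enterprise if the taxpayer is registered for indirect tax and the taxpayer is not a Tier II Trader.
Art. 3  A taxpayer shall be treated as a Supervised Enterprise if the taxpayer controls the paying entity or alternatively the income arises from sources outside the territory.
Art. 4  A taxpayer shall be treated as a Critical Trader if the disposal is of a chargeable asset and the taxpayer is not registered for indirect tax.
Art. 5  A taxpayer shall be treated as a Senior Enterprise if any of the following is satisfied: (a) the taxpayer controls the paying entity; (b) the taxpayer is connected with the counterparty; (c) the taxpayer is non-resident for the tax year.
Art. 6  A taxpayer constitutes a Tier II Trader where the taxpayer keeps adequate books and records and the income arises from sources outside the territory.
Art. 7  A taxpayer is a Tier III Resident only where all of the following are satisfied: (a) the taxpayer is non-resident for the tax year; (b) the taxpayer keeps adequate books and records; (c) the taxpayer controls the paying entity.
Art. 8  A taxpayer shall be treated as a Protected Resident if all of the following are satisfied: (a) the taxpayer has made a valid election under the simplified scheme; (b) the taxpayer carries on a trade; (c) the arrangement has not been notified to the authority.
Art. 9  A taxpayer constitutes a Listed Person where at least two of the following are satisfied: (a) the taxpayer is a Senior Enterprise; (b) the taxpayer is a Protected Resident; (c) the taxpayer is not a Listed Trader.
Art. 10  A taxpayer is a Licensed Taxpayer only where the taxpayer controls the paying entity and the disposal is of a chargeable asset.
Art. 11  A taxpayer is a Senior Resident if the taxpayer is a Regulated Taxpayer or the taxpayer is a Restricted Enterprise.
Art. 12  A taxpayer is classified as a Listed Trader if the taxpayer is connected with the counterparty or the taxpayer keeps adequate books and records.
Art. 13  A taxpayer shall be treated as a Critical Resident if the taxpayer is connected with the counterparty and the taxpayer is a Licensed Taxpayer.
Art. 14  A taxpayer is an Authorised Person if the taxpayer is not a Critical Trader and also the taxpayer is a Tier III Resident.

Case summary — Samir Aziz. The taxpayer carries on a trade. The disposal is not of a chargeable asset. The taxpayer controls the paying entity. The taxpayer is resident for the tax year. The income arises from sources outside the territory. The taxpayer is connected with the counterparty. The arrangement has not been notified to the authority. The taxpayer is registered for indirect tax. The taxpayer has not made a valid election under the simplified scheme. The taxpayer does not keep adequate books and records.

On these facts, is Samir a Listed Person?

No

article 5 — Senior Enterprise: [the taxpayer controls the paying entity? yes] OR [the taxpayer is connected with the counterparty? yes] OR [the taxpayer is non-resident for the tax year? no] → satisfied.
article 8 — Protected Resident: [the taxpayer has made a valid election under the simplified scheme? no] AND [the taxpayer carries on a trade? yes] AND [the arrangement has not been notified to the authority? yes] → not satisfied.
article 12 — Listed Trader: [the taxpayer is connected with the counterparty? yes] OR [the taxpayer keeps adequate books and records? no] → satisfied.
article 9 — Listed Person: Senior Enterprise (article 5)? yes; Protected Resident (article 8)? no; not a Listed Trader (article 12)? no — 1 of 3 hold (need ≥2) → not satisfied.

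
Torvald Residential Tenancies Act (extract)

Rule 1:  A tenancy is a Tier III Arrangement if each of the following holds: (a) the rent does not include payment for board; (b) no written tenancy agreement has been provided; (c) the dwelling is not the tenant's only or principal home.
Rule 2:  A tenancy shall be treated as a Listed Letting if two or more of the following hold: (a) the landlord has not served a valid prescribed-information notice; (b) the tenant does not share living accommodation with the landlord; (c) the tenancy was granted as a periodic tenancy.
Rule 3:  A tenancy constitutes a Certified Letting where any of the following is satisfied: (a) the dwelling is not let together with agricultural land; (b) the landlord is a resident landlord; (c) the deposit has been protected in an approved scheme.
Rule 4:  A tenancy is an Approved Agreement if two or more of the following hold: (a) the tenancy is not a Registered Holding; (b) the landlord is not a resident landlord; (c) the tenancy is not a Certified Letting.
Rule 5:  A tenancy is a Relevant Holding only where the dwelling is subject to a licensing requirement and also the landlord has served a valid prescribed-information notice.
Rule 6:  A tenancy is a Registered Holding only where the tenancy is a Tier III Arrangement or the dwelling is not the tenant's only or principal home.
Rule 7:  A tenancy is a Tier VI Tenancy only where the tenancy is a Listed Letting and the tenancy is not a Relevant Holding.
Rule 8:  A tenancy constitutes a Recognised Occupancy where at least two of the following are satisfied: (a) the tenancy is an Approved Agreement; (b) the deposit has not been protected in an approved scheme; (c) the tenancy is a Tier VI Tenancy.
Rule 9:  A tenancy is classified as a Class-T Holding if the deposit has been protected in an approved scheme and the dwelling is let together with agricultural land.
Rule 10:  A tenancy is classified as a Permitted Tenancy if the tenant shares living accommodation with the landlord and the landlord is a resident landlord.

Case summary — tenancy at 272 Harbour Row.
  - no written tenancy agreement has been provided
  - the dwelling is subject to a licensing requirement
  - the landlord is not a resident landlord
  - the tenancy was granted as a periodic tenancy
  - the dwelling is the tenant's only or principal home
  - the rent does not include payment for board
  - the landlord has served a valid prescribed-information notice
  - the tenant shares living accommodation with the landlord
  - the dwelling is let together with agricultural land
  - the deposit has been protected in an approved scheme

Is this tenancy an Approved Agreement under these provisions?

Yes

Under rule 1: the rent does not include payment for board? yes; and no written tenancy agreement has been provided? yes; and the dwelling is not the tenant's only or principal home? no. So the tenancy is not a Tier III Arrangement.
Under rule 6: Tier III Arrangement (rule 1)? no; or the dwelling is not the tenant's only or principal home? no. So the tenancy is not a Registered Holding.
Under rule 3: the dwelling is not let together with agricultural land? no; or the landlord is a resident landlord? no; or the deposit has been protected in an approved scheme? yes. So the tenancy is a Certified Letting.
Under rule 4: not a Registered Holding (rule 6)? yes; the landlord is not a resident landlord? yes; not a Certified Letting (rule 3)? no — 2 of 3 hold (need ≥2) → satisfied.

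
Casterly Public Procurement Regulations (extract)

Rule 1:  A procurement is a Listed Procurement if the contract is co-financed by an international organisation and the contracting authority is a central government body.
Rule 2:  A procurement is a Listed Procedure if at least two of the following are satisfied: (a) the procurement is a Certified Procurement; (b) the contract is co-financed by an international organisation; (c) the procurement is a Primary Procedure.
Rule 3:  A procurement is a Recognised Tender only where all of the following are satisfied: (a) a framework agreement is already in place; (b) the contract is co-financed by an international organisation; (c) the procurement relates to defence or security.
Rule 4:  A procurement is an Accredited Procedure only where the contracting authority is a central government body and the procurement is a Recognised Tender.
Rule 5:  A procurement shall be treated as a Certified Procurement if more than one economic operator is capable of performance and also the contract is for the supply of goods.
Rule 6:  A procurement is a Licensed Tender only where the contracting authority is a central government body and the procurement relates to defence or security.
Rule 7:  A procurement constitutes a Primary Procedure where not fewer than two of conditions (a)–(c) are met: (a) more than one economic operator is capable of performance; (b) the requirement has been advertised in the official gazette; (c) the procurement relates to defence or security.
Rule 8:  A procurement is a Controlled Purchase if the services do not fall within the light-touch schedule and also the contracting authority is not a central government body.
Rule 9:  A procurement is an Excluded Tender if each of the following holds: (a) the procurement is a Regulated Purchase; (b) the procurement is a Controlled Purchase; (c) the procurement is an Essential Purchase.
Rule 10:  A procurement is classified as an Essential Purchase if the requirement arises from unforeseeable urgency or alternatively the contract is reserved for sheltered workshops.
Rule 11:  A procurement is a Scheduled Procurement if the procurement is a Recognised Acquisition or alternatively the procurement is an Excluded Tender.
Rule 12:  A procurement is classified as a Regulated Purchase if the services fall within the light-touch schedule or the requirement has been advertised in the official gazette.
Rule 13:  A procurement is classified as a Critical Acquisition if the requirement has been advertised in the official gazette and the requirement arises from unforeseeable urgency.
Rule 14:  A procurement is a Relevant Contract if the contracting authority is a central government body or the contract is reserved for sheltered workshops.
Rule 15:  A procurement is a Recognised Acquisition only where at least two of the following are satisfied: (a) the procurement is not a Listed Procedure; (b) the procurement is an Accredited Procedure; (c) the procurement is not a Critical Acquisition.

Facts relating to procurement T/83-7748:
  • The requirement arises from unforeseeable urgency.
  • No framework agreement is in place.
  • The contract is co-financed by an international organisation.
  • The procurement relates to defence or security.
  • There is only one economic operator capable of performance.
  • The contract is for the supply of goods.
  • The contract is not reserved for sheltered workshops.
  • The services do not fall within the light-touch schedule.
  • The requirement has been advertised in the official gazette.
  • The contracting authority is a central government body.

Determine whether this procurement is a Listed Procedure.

Yes

rule 5 — Certified Procurement: [more than one economic operator is capable of performance? no] AND [the contract is for the supply of goods? yes] → not satisfied.
rule 7 — Primary Procedure: more than one economic operator is capable of performance? no; the requirement has been advertised in the official gazette? yes; the procurement relates to defence or security? yes — 2 of 3 hold (need ≥2) → satisfied.
rule 2 — Listed Procedure: Certified Procurement (rule 5)? no; the contract is co-financed by an international organisation? yes; Primary Procedure (rule 7)? yes — 2 of 3 hold (need ≥2) → satisfied.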